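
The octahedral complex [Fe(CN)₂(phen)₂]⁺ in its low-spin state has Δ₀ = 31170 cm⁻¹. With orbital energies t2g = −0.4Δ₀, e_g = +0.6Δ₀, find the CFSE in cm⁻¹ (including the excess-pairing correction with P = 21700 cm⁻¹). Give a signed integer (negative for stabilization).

-18940

Ligand charges: 2×(-1) from CN⁻ and 2×(+0) from phen sum to -2; with overall charge +1, Fe is +3.
Fe³⁺: group 8, so d-count = 8 − 3 = 5.
Configuration: t2g^5 e_g^0.
The orbital stabilization is -2.0Δ₀ = -2.0 × 31170 = -62340 cm⁻¹.
Pairing penalty: 2 pairs vs 0 in the high-spin reference → 2 extra × P = 43400 cm⁻¹.
Combining: -62340 + 43400 = -18940 cm⁻¹.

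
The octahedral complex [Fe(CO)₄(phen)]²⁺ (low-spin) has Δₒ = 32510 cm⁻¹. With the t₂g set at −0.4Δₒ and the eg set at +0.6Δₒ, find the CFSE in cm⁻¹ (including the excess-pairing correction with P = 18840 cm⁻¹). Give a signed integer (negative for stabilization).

Ligand charges: 4×(+0) from CO and 1×(+0) from phen sum to +0; with overall charge +2, Fe is +2.
Fe is in group 8, so Fe²⁺ is d⁶ (8 − 2 = 6).
Configuration: t₂g⁶ eg⁰.
CFSE(orbital) = 6×(-0.4Δₒ) + 0×(0.6Δₒ) = -2.4Δₒ; with Δₒ = 32510 cm⁻¹ that is -78024 cm⁻¹.
Relative to high-spin t₂g⁴ eg² (1 paired), the low-spin configuration has 2 additional pairs, contributing +2 × 18840 = +37680 cm⁻¹.
Net CFSE = -78024 + 37680 = -40344 cm⁻¹.

-40344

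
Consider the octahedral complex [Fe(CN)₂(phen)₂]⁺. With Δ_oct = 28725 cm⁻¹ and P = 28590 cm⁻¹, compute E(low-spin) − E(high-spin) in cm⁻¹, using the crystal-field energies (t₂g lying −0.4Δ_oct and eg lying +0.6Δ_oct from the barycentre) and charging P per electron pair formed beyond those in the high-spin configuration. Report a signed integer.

Ligand charges: 2×(-1) from CN⁻ and 2×(+0) from phen sum to -2; with overall charge +1, Fe is +3.
Fe sits in group 8; removing 3 electrons leaves Fe³⁺ with 8 − 3 = 5 d electrons.
In the high-spin limit (t₂g³ eg²) the orbital term is 0.0Δ_oct = 0 cm⁻¹, with no excess pairing.
Low-spin t₂g⁵ eg⁰ gives -2.0Δ_oct = -57450 cm⁻¹, but forming 2 extra pairs costs 2P = 57180 cm⁻¹, so E(LS) = -57450 + 57180 = -270 cm⁻¹.
The difference is -270 − (0) = -270 cm⁻¹, so low-spin lies lower.

-270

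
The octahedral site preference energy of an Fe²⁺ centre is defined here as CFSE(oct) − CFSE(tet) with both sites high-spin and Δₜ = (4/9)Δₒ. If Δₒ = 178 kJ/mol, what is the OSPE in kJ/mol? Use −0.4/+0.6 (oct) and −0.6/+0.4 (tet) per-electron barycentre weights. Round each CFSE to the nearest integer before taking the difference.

Group 8 minus oxidation state +2 gives a d⁶ configuration for Fe²⁺.
Octahedral (high-spin): t₂g⁴ eg², CFSE = 4(−0.4) + 2(+0.6) = -0.4Δₒ = -0.4 × 178 = -71 kJ/mol.
In a tetrahedral site the filling is e³ t₂³: CFSE(tet) = -0.6Δₜ = -0.6 × (4/9)(178) = -47 kJ/mol.
OSPE = CFSE(oct) − CFSE(tet) = -71 − (-47) = -24 kJ/mol.

-24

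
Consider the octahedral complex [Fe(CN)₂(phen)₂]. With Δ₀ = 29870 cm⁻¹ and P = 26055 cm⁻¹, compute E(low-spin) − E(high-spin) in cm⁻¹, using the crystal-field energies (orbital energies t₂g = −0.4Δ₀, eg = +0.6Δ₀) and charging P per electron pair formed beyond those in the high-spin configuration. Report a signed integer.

Ligand charges: 2×(-1) from CN⁻ and 2×(+0) from phen sum to -2; with overall charge +0, Fe is +2.
Group 8 minus oxidation state +2 gives a d⁶ configuration for Fe²⁺.
High-spin: t₂g⁴ eg², CFSE = -0.4Δ₀ = -11948 cm⁻¹.
Low-spin t₂g⁶ eg⁰ gives -2.4Δ₀ = -71688 cm⁻¹, but forming 2 extra pairs costs 2P = 52110 cm⁻¹, so E(LS) = -71688 + 52110 = -19578 cm⁻¹.
Thus E(LS) − E(HS) = -7630 cm⁻¹.

-7630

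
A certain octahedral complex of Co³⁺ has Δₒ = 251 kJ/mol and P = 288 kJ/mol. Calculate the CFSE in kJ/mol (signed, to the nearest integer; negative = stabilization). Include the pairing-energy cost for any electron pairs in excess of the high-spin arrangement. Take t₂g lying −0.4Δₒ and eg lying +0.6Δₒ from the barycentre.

Co³⁺: group 9, so d-count = 9 − 3 = 6.
Δₒ < P, so pairing is avoided: the ground state is high-spin.
That gives t₂g⁴ eg².
Orbital CFSE = -0.4Δₒ = -0.4 × 251 = -100 kJ/mol.
High-spin has no excess pairs, so no pairing correction applies.

-100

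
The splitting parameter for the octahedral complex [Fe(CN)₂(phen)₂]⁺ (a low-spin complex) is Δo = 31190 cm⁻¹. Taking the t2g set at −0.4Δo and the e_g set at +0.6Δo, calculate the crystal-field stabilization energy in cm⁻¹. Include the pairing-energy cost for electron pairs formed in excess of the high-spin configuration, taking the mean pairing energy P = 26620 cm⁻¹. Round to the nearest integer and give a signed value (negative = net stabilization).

-9140

Ligand charges: 2×(-1) from CN⁻ and 2×(+0) from phen sum to -2; with overall charge +1, Fe is +3.
Fe is in group 8, so Fe³⁺ is d⁵ (8 − 3 = 5).
Electron filling gives t2g^5 e_g^0.
The orbital stabilization is -2.0Δo = -2.0 × 31190 = -62380 cm⁻¹.
Pairing penalty: 2 pairs vs 0 in the high-spin reference → 2 extra × P = 53240 cm⁻¹.
Overall CFSE = -62380 + 53240 = -9140 cm⁻¹.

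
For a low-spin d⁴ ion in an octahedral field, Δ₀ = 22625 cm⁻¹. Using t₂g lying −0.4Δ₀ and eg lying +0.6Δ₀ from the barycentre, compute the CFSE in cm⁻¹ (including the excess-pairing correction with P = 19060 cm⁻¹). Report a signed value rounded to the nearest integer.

-17140

Electron filling gives t₂g⁴ eg⁰.
CFSE(orbital) = 4×(-0.4Δ₀) + 0×(0.6Δ₀) = -1.6Δ₀; with Δ₀ = 22625 cm⁻¹ that is -36200 cm⁻¹.
Pairing penalty: 1 pair vs 0 in the high-spin reference → 1 extra × P = 19060 cm⁻¹.
Net CFSE = -36200 + 19060 = -17140 cm⁻¹.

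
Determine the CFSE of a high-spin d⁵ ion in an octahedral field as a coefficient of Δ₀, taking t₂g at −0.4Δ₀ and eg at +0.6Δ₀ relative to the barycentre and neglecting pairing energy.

0.0 Δ₀

Configuration: t₂g³ eg².
CFSE = 3(-0.4Δ₀) + 2(0.6Δ₀) = -1.2Δ₀ + 1.2Δ₀ = 0.0Δ₀.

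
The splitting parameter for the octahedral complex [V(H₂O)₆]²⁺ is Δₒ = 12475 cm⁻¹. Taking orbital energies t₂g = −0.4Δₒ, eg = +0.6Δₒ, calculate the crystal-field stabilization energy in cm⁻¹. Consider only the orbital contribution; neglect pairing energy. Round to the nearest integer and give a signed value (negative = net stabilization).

-14970

H₂O is neutral, so the +2 overall charge sits on V: oxidation state +2.
V is in group 5, so V²⁺ is d³ (5 − 2 = 3).
The d³ electrons fill as t₂g³ eg⁰.
Orbital CFSE = 3(-0.4) + 0(0.6) = -1.2Δₒ = -1.2 × 12475 = -14970 cm⁻¹.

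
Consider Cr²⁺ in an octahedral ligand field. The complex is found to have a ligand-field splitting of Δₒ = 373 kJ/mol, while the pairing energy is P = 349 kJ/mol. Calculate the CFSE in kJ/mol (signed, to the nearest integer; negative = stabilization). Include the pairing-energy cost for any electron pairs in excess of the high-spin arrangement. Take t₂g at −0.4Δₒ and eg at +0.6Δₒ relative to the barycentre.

-248

Cr²⁺: group 6, so d-count = 6 − 2 = 4.
Here Δₒ > P (373 > 349), so the low-spin state is favoured.
Configuration: t₂g⁴ eg⁰.
Orbital CFSE = -1.6Δₒ = -1.6 × 373 = -597 kJ/mol.
Excess pairs vs high-spin: 1 − 0 = 1; pairing cost = +349 kJ/mol.
Net CFSE = -597 + 349 = -248 kJ/mol.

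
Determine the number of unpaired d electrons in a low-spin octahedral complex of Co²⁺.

Co sits in group 9; removing 2 electrons leaves Co²⁺ with 9 − 2 = 7 d electrons.
Configuration: t₂g⁶ eg¹, giving 1 unpaired electron.

1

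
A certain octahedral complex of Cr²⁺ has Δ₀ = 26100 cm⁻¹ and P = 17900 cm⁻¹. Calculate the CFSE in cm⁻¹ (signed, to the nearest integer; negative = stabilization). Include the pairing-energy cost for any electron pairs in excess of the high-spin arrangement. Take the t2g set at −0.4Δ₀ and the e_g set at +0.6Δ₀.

Cr is in group 6, so Cr²⁺ is d⁴ (6 − 2 = 4).
Here Δ₀ > P (26100 > 17900), so the low-spin state is favoured.
Filling d⁴ accordingly: t2g^4 e_g^0.
Orbital CFSE = -1.6Δ₀ = -1.6 × 26100 = -41760 cm⁻¹.
Excess pairs vs high-spin: 1 − 0 = 1; pairing cost = +17900 cm⁻¹.
Net CFSE = -41760 + 17900 = -23860 cm⁻¹.

-23860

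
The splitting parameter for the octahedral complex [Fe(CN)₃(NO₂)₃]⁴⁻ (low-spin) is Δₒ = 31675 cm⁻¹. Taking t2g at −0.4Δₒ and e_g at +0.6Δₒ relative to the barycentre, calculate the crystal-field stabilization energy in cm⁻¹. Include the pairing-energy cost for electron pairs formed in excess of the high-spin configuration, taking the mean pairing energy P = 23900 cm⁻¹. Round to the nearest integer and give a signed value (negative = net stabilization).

-28220

Ligand charges: 3×(-1) from CN⁻ and 3×(-1) from NO₂⁻ sum to -6; with overall charge -4, Fe is +2.
Fe sits in group 8; removing 2 electrons leaves Fe²⁺ with 8 − 2 = 6 d electrons.
The d⁶ electrons fill as t2g^6 e_g^0.
CFSE(orbital) = 6×(-0.4Δₒ) + 0×(0.6Δₒ) = -2.4Δₒ; with Δₒ = 31675 cm⁻¹ that is -76020 cm⁻¹.
High-spin d⁶ would be t2g^4 e_g^2 with 1 pair; low-spin has 3, so 2 excess pairs cost +2P = +47800 cm⁻¹.
Overall CFSE = -76020 + 47800 = -28220 cm⁻¹.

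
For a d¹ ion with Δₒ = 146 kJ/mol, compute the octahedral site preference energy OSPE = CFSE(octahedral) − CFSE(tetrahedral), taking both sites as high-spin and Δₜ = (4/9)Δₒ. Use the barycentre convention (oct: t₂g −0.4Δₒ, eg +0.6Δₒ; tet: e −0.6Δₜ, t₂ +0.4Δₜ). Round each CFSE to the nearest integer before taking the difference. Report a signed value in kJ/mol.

-19

Octahedral high-spin t2g^1 e_g^0: CFSE = -0.4 × 146 = -58 kJ/mol.
Tetrahedral e^1 t2^0 gives -0.6Δₜ = -0.6 × (4/9) × 146 = -39 kJ/mol.
OSPE = -58 − (-39) = -19 kJ/mol.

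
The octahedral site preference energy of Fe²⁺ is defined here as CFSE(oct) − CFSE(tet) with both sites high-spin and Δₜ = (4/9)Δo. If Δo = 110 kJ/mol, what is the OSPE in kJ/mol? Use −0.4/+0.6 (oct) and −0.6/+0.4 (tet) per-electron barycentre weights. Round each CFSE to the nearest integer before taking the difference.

Fe²⁺: group 8, so d-count = 8 − 2 = 6.
Octahedral (high-spin): t₂g⁴ eg², CFSE = 4(−0.4) + 2(+0.6) = -0.4Δo = -0.4 × 110 = -44 kJ/mol.
Tetrahedral e³ t₂³ gives -0.6Δₜ = -0.6 × (4/9) × 110 = -29 kJ/mol.
OSPE = CFSE(oct) − CFSE(tet) = -44 − (-29) = -15 kJ/mol.

-15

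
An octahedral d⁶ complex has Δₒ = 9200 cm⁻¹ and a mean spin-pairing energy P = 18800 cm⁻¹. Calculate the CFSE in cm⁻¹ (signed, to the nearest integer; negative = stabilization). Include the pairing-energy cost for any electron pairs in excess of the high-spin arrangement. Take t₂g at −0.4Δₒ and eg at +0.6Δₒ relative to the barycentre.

-3680

With Δₒ < P the complex is high-spin.
Filling d⁶ accordingly: t₂g⁴ eg².
Orbital CFSE = -0.4Δₒ = -0.4 × 9200 = -3680 cm⁻¹.
High-spin has no excess pairs, so no pairing correction applies.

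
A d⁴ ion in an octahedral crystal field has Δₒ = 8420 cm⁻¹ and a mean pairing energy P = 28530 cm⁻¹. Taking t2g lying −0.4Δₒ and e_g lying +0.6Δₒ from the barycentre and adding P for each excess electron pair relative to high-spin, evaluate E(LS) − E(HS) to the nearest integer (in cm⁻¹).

20110

High-spin d⁴ fills as t2g^3 e_g^1 with CFSE 3(−0.4) + 1(+0.6) = -0.6Δₒ = -5052 cm⁻¹.
Low-spin: t2g^4 e_g^0, orbital CFSE = -1.6Δₒ = -13472 cm⁻¹; plus 1 excess pair × P = +28530 cm⁻¹; total 15058 cm⁻¹.
E(LS) − E(HS) = 15058 − (-5052) = 20110 cm⁻¹.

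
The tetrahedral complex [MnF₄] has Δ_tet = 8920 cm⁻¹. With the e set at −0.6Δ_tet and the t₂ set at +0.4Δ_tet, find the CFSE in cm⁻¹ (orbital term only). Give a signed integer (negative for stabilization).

-7136

Each F⁻ contributes -1; 4 × (-1) = -4. With overall charge +0, Mn is in the +4 oxidation state.
Mn sits in group 7; removing 4 electrons leaves Mn⁴⁺ with 7 − 4 = 3 d electrons.
With tetrahedral geometry the complex is necessarily high-spin.
Electron filling gives e² t₂¹.
Orbital CFSE = 2(-0.6) + 1(0.4) = -0.8Δ_tet = -0.8 × 8920 = -7136 cm⁻¹.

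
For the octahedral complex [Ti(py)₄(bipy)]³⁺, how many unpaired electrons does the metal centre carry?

Ligand charges: 4×(+0) from py and 1×(+0) from bipy sum to +0; with overall charge +3, Ti is +3.
Ti is in group 4, so Ti³⁺ is d¹ (4 − 3 = 1).
Configuration: t2g^1 e_g^0, giving 1 unpaired electron.

1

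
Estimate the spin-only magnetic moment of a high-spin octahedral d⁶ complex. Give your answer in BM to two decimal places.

Configuration: t₂g⁴ eg² → 4 unpaired electrons.
μ(spin-only) = √[4(4+2)] = √24 ≈ 4.90 BM.

4.90 BM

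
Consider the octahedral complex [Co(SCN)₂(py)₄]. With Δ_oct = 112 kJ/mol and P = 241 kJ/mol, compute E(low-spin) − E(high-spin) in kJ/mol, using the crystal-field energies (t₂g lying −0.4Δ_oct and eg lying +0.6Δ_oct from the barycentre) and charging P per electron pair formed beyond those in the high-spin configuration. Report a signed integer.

129

Ligand charges: 2×(-1) from SCN⁻ and 4×(+0) from py sum to -2; with overall charge +0, Co is +2.
Co is in group 9, so Co²⁺ is d⁷ (9 − 2 = 7).
High-spin: t₂g⁵ eg², CFSE = -0.8Δ_oct = -90 kJ/mol.
For low-spin the configuration is t₂g⁶ eg¹: orbital energy -1.8 × 112 = -202 kJ/mol, and 1 additional pair relative to high-spin adds 241 kJ/mol, giving 39 kJ/mol.
Thus E(LS) − E(HS) = 129 kJ/mol.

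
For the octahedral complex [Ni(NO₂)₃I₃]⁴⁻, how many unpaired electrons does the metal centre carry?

Ligand charges: 3×(-1) from NO₂⁻ and 3×(-1) from I⁻ sum to -6; with overall charge -4, Ni is +2.
Group 10 minus oxidation state +2 gives a d⁸ configuration for Ni²⁺.
Configuration: t₂g⁶ eg², giving 2 unpaired electrons.

2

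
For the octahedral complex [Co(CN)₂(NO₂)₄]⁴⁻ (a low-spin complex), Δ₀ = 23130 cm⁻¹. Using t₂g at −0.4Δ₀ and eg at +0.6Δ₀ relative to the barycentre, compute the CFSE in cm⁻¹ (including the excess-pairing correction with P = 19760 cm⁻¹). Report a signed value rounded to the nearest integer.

Ligand charges: 2×(-1) from CN⁻ and 4×(-1) from NO₂⁻ sum to -6; with overall charge -4, Co is +2.
Co is in group 9, so Co²⁺ is d⁷ (9 − 2 = 7).
The d⁷ electrons fill as t₂g⁶ eg¹.
CFSE(orbital) = 6×(-0.4Δ₀) + 1×(0.6Δ₀) = -1.8Δ₀; with Δ₀ = 23130 cm⁻¹ that is -41634 cm⁻¹.
Relative to high-spin t₂g⁵ eg² (2 paired), the low-spin configuration has 1 additional pair, contributing +1 × 19760 = +19760 cm⁻¹.
Overall CFSE = -41634 + 19760 = -21874 cm⁻¹.

-21874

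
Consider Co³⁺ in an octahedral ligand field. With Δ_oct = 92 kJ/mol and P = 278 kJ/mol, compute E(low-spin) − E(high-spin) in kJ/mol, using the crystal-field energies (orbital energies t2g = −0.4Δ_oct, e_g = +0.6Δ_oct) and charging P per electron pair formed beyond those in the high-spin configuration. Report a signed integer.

Co is in group 9, so Co³⁺ is d⁶ (9 − 3 = 6).
High-spin: t2g^4 e_g^2, CFSE = -0.4Δ_oct = -37 kJ/mol.
For low-spin the configuration is t2g^6 e_g^0: orbital energy -2.4 × 92 = -221 kJ/mol, and 2 additional pairs relative to high-spin add 556 kJ/mol, giving 335 kJ/mol.
The difference is 335 − (-37) = 372 kJ/mol, so high-spin lies lower.

372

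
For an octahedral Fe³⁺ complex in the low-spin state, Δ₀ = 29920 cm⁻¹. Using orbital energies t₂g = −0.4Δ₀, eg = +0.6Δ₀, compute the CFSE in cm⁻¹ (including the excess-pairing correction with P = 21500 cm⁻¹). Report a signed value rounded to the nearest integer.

-16840

Fe is in group 8, so Fe³⁺ is d⁵ (8 − 3 = 5).
Configuration: t₂g⁵ eg⁰.
The orbital stabilization is -2.0Δ₀ = -2.0 × 29920 = -59840 cm⁻¹.
Relative to high-spin t₂g³ eg² (0 paired), the low-spin configuration has 2 additional pairs, contributing +2 × 21500 = +43000 cm⁻¹.
Combining: -59840 + 43000 = -16840 cm⁻¹.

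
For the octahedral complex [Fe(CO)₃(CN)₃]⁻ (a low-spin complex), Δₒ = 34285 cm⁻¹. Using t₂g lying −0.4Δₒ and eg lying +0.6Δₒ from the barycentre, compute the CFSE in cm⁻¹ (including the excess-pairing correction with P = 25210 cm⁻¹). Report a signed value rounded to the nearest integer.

Ligand charges: 3×(+0) from CO and 3×(-1) from CN⁻ sum to -3; with overall charge -1, Fe is +2.
Group 8 minus oxidation state +2 gives a d⁶ configuration for Fe²⁺.
The d⁶ electrons fill as t₂g⁶ eg⁰.
Orbital CFSE = 6(-0.4) + 0(0.6) = -2.4Δₒ = -2.4 × 34285 = -82284 cm⁻¹.
High-spin d⁶ would be t₂g⁴ eg² with 1 pair; low-spin has 3, so 2 excess pairs cost +2P = +50420 cm⁻¹.
Overall CFSE = -82284 + 50420 = -31864 cm⁻¹.

-31864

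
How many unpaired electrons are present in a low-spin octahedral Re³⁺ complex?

2

Re³⁺: group 7, so d-count = 7 − 3 = 4.
Configuration: t₂g⁴ eg⁰, giving 2 unpaired electrons.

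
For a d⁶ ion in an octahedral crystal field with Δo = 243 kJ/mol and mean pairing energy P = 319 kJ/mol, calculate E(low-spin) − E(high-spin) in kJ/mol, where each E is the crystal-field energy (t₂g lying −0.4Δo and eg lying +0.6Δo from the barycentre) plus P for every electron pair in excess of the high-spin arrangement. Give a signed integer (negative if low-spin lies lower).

152

High-spin: t₂g⁴ eg², CFSE = -0.4Δo = -97 kJ/mol.
Low-spin: t₂g⁶ eg⁰, orbital CFSE = -2.4Δo = -583 kJ/mol; plus 2 excess pairs × P = +638 kJ/mol; total 55 kJ/mol.
The difference is 55 − (-97) = 152 kJ/mol, so high-spin lies lower.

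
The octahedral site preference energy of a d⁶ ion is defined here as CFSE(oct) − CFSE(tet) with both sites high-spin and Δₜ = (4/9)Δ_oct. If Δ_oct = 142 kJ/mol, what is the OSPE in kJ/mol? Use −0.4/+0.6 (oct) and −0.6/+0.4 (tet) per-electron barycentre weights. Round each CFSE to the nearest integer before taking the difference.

-19

Octahedral (high-spin): t₂g⁴ eg², CFSE = 4(−0.4) + 2(+0.6) = -0.4Δ_oct = -0.4 × 142 = -57 kJ/mol.
In a tetrahedral site the filling is e³ t₂³: CFSE(tet) = -0.6Δₜ = -0.6 × (4/9)(142) = -38 kJ/mol.
Subtracting, OSPE = -57 − (-38) = -19 kJ/mol.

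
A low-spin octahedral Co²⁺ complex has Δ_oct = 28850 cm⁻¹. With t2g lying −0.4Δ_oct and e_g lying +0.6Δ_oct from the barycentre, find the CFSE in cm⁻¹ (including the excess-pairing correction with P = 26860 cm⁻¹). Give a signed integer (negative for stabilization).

-25070

Co is in group 9, so Co²⁺ is d⁷ (9 − 2 = 7).
Electron filling gives t2g^6 e_g^1.
The orbital stabilization is -1.8Δ_oct = -1.8 × 28850 = -51930 cm⁻¹.
Relative to high-spin t2g^5 e_g^2 (2 paired), the low-spin configuration has 1 additional pair, contributing +1 × 26860 = +26860 cm⁻¹.
Net CFSE = -51930 + 26860 = -25070 cm⁻¹.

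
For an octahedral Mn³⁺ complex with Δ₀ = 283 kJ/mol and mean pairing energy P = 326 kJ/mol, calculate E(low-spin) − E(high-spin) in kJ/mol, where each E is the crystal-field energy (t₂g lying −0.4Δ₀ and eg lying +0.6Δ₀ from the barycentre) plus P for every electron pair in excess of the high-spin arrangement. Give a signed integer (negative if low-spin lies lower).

43

Group 7 minus oxidation state +3 gives a d⁴ configuration for Mn³⁺.
High-spin: t₂g³ eg¹, CFSE = -0.6Δ₀ = -170 kJ/mol.
For low-spin the configuration is t₂g⁴ eg⁰: orbital energy -1.6 × 283 = -453 kJ/mol, and 1 additional pair relative to high-spin adds 326 kJ/mol, giving -127 kJ/mol.
Thus E(LS) − E(HS) = 43 kJ/mol.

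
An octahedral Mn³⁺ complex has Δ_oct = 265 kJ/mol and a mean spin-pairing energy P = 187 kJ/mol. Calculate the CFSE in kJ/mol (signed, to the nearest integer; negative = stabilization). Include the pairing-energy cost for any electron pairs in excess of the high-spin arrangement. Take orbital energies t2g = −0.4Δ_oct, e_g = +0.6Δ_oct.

Group 7 minus oxidation state +3 gives a d⁴ configuration for Mn³⁺.
With Δ_oct > P the complex is low-spin.
Filling d⁴ accordingly: t2g^4 e_g^0.
Orbital CFSE = -1.6Δ_oct = -1.6 × 265 = -424 kJ/mol.
Excess pairs vs high-spin: 1 − 0 = 1; pairing cost = +187 kJ/mol.
Net CFSE = -424 + 187 = -237 kJ/mol.

-237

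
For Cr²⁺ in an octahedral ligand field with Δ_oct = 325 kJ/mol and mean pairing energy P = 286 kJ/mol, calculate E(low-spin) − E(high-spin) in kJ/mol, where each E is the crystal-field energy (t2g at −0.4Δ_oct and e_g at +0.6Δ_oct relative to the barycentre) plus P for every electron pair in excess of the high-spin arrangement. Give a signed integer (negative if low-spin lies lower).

-39

Group 6 minus oxidation state +2 gives a d⁴ configuration for Cr²⁺.
In the high-spin limit (t2g^3 e_g^1) the orbital term is -0.6Δ_oct = -195 kJ/mol, with no excess pairing.
For low-spin the configuration is t2g^4 e_g^0: orbital energy -1.6 × 325 = -520 kJ/mol, and 1 additional pair relative to high-spin adds 286 kJ/mol, giving -234 kJ/mol.
Thus E(LS) − E(HS) = -39 kJ/mol.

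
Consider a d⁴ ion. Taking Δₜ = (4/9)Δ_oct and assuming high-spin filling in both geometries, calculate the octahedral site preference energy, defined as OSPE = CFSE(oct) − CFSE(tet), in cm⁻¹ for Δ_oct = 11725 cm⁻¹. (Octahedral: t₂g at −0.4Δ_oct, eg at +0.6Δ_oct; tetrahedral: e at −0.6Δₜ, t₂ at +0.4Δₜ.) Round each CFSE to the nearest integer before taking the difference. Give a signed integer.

-4951

In an octahedral site d⁴ (HS) is t₂g³ eg¹, giving CFSE(oct) = -0.6Δ_oct = -7035 cm⁻¹.
Tetrahedral: e² t₂², CFSE = 2(−0.6) + 2(+0.4) = -0.4Δₜ = -0.4 × (4/9) × 11725 = -2084 cm⁻¹.
Subtracting, OSPE = -7035 − (-2084) = -4951 cm⁻¹.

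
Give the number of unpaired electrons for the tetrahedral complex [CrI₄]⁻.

3

Each I⁻ contributes -1; 4 × (-1) = -4. With overall charge -1, Cr is in the +3 oxidation state.
Group 6 minus oxidation state +3 gives a d³ configuration for Cr³⁺.
Tetrahedral splitting is small, so the complex is high-spin.
Configuration: e² t₂¹, giving 3 unpaired electrons.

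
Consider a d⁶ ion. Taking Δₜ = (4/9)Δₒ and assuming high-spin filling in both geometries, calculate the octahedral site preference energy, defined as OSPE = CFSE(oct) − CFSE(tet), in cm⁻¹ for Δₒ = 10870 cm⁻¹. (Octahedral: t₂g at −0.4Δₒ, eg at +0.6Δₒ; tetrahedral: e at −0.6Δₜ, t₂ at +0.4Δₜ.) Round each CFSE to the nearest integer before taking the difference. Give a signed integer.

-1449

Octahedral high-spin t₂g⁴ eg²: CFSE = -0.4 × 10870 = -4348 cm⁻¹.
Tetrahedral e³ t₂³ gives -0.6Δₜ = -0.6 × (4/9) × 10870 = -2899 cm⁻¹.
Subtracting, OSPE = -4348 − (-2899) = -1449 cm⁻¹.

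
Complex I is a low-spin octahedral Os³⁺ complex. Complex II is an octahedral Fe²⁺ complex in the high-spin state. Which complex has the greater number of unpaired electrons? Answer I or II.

I: Group 8 minus oxidation state +3 gives a d⁵ configuration for Os³⁺; t2g^5 e_g^0 → 1 unpaired.
II: Fe is in group 8, so Fe²⁺ is d⁶ (8 − 2 = 6); t₂g⁴ eg² → 4 unpaired.
So II has more unpaired electrons.

II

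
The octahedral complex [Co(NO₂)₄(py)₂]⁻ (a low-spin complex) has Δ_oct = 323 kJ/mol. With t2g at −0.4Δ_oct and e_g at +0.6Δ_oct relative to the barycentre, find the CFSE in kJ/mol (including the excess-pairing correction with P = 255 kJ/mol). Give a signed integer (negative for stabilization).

-265

Ligand charges: 4×(-1) from NO₂⁻ and 2×(+0) from py sum to -4; with overall charge -1, Co is +3.
Co is in group 9, so Co³⁺ is d⁶ (9 − 3 = 6).
Configuration: t2g^6 e_g^0.
Orbital CFSE = 6(-0.4) + 0(0.6) = -2.4Δ_oct = -2.4 × 323 = -775 kJ/mol.
High-spin d⁶ would be t2g^4 e_g^2 with 1 pair; low-spin has 3, so 2 excess pairs cost +2P = +510 kJ/mol.
Net CFSE = -775 + 510 = -265 kJ/mol.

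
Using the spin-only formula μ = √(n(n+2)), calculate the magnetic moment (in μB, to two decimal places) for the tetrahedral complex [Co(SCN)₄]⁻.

Each SCN⁻ contributes -1; 4 × (-1) = -4. With overall charge -1, Co is in the +3 oxidation state.
Co is in group 9, so Co³⁺ is d⁶ (9 − 3 = 6).
Tetrahedral fields are weak (Δₜ ≈ 4/9 Δₒ), so electrons fill high-spin.
Configuration: e³ t₂³ → 4 unpaired electrons.
μ(spin-only) = √[4(4+2)] = √24 ≈ 4.90 μB.

4.90 μB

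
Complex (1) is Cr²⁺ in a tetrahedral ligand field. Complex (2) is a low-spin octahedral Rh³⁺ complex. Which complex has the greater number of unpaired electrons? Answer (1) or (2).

(1): Cr is in group 6, so Cr²⁺ is d⁴ (6 − 2 = 4); Tetrahedral splitting is small, so the complex is high-spin; e^2 t2^2 → 4 unpaired.
(2): Group 9 minus oxidation state +3 gives a d⁶ configuration for Rh³⁺; t2g^6 e_g^0 → 0 unpaired.
So (1) has more unpaired electrons.

(1)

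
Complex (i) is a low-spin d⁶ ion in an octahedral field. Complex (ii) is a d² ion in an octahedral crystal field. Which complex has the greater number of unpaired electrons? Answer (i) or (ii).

(i): t₂g⁶ eg⁰ → 0 unpaired.
(ii): t₂g² eg⁰ → 2 unpaired.
So (ii) has more unpaired electrons.

(ii)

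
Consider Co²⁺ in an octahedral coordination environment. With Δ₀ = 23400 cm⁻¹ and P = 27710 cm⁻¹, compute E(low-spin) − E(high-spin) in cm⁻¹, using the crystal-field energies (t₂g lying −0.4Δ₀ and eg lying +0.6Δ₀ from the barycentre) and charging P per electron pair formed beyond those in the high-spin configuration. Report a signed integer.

Group 9 minus oxidation state +2 gives a d⁷ configuration for Co²⁺.
In the high-spin limit (t₂g⁵ eg²) the orbital term is -0.8Δ₀ = -18720 cm⁻¹, with no excess pairing.
Low-spin t₂g⁶ eg¹ gives -1.8Δ₀ = -42120 cm⁻¹, but forming 1 extra pair costs 1P = 27710 cm⁻¹, so E(LS) = -42120 + 27710 = -14410 cm⁻¹.
Thus E(LS) − E(HS) = 4310 cm⁻¹.

4310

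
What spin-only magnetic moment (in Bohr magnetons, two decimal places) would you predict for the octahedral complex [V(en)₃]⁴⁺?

1.73 Bohr magnetons

en is neutral, so the +4 overall charge sits on V: oxidation state +4.
V is in group 5, so V⁴⁺ is d¹ (5 − 4 = 1).
For octahedral d¹ the high- and low-spin configurations coincide.
Configuration: t₂g¹ eg⁰ → 1 unpaired electron.
μ(spin-only) = √[1(1+2)] = √3 ≈ 1.73 Bohr magnetons.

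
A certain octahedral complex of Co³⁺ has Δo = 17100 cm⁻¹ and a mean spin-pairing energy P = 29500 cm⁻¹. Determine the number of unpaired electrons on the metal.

Co³⁺: group 9, so d-count = 9 − 3 = 6.
With Δo < P the complex is high-spin.
Filling d⁶ accordingly: t2g^4 e_g^2.
Unpaired electrons: 4.

4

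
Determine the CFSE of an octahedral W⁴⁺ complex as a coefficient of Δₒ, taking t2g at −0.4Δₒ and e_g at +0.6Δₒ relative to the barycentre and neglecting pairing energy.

W⁴⁺: group 6, so d-count = 6 − 4 = 2.
For octahedral d² the high- and low-spin configurations coincide.
Configuration: t2g^2 e_g^0.
CFSE = 2(-0.4Δₒ) + 0(0.6Δₒ) = -0.8Δₒ + 0.0Δₒ = -0.8Δₒ.

-0.8 Δₒ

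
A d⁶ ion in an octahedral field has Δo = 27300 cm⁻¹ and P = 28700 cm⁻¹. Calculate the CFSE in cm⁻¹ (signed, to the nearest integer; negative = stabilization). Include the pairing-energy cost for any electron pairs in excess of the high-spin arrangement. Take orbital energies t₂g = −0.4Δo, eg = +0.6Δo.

Δo < P, so pairing is avoided: the ground state is high-spin.
Filling d⁶ accordingly: t₂g⁴ eg².
Orbital CFSE = -0.4Δo = -0.4 × 27300 = -10920 cm⁻¹.
High-spin has no excess pairs, so no pairing correction applies.

-10920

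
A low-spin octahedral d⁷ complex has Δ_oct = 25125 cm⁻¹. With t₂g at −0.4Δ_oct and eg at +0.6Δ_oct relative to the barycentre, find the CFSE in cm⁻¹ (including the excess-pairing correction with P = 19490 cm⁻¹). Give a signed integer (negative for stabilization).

-25735

The d⁷ electrons fill as t₂g⁶ eg¹.
CFSE(orbital) = 6×(-0.4Δ_oct) + 1×(0.6Δ_oct) = -1.8Δ_oct; with Δ_oct = 25125 cm⁻¹ that is -45225 cm⁻¹.
Relative to high-spin t₂g⁵ eg² (2 paired), the low-spin configuration has 1 additional pair, contributing +1 × 19490 = +19490 cm⁻¹.
Combining: -45225 + 19490 = -25735 cm⁻¹.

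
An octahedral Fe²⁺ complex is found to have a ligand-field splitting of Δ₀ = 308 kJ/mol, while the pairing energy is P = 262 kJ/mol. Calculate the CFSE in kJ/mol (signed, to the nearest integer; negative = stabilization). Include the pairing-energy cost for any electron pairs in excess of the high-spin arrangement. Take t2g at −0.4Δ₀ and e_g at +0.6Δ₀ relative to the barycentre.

-215

Fe sits in group 8; removing 2 electrons leaves Fe²⁺ with 8 − 2 = 6 d electrons.
Since Δ₀ = 308 kJ/mol > P = 262 kJ/mol, the complex adopts the low-spin configuration.
Configuration: t2g^6 e_g^0.
Orbital CFSE = -2.4Δ₀ = -2.4 × 308 = -739 kJ/mol.
Excess pairs vs high-spin: 3 − 1 = 2; pairing cost = +524 kJ/mol.
Net CFSE = -739 + 524 = -215 kJ/mol.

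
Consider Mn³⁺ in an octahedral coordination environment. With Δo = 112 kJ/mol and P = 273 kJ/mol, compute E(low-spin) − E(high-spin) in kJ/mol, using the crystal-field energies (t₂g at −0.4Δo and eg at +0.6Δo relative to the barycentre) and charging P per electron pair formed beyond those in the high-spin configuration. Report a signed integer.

161

Mn³⁺: group 7, so d-count = 7 − 3 = 4.
High-spin: t₂g³ eg¹, CFSE = -0.6Δo = -67 kJ/mol.
Low-spin: t₂g⁴ eg⁰, orbital CFSE = -1.6Δo = -179 kJ/mol; plus 1 excess pair × P = +273 kJ/mol; total 94 kJ/mol.
The difference is 94 − (-67) = 161 kJ/mol, so high-spin lies lower.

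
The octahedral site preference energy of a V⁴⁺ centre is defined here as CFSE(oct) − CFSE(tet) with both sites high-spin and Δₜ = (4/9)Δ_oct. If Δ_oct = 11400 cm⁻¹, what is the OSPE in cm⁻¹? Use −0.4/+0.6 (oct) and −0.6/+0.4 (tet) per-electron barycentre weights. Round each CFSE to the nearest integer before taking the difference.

V is in group 5, so V⁴⁺ is d¹ (5 − 4 = 1).
Octahedral (high-spin): t₂g¹ eg⁰, CFSE = 1(−0.4) + 0(+0.6) = -0.4Δ_oct = -0.4 × 11400 = -4560 cm⁻¹.
In a tetrahedral site the filling is e¹ t₂⁰: CFSE(tet) = -0.6Δₜ = -0.6 × (4/9)(11400) = -3040 cm⁻¹.
Subtracting, OSPE = -4560 − (-3040) = -1520 cm⁻¹.

-1520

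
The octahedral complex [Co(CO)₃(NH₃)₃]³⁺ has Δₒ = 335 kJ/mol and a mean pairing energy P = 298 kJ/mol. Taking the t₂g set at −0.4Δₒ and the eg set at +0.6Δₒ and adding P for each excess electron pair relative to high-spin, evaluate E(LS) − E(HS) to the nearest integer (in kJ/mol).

-74

Ligand charges: 3×(+0) from CO and 3×(+0) from NH₃ sum to +0; with overall charge +3, Co is +3.
Co³⁺: group 9, so d-count = 9 − 3 = 6.
High-spin: t₂g⁴ eg², CFSE = -0.4Δₒ = -134 kJ/mol.
Low-spin t₂g⁶ eg⁰ gives -2.4Δₒ = -804 kJ/mol, but forming 2 extra pairs costs 2P = 596 kJ/mol, so E(LS) = -804 + 596 = -208 kJ/mol.
E(LS) − E(HS) = -208 − (-134) = -74 kJ/mol.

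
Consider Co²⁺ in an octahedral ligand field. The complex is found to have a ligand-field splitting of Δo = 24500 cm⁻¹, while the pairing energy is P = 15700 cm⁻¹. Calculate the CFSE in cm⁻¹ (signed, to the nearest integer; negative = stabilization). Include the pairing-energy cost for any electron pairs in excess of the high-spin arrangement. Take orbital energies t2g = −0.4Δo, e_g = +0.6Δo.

Co is in group 9, so Co²⁺ is d⁷ (9 − 2 = 7).
Δo > P, so pairing is preferred: the ground state is low-spin.
Configuration: t2g^6 e_g^1.
Orbital CFSE = -1.8Δo = -1.8 × 24500 = -44100 cm⁻¹.
Excess pairs vs high-spin: 3 − 2 = 1; pairing cost = +15700 cm⁻¹.
Net CFSE = -44100 + 15700 = -28400 cm⁻¹.

-28400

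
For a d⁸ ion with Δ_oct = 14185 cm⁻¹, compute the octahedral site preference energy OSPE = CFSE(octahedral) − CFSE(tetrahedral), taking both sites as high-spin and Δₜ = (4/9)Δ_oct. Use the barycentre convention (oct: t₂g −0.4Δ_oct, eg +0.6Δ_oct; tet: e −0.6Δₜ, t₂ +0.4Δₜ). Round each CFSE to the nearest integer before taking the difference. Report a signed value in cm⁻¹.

-11978

Octahedral (high-spin): t2g^6 e_g^2, CFSE = 6(−0.4) + 2(+0.6) = -1.2Δ_oct = -1.2 × 14185 = -17022 cm⁻¹.
Tetrahedral: e^4 t2^4, CFSE = 4(−0.6) + 4(+0.4) = -0.8Δₜ = -0.8 × (4/9) × 14185 = -5044 cm⁻¹.
Subtracting, OSPE = -17022 − (-5044) = -11978 cm⁻¹.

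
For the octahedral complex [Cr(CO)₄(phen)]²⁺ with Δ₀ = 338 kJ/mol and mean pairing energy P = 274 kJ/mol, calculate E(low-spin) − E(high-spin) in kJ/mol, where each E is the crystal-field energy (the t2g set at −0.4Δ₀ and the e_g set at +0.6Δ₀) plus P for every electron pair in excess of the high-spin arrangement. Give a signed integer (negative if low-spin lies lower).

Ligand charges: 4×(+0) from CO and 1×(+0) from phen sum to +0; with overall charge +2, Cr is +2.
Group 6 minus oxidation state +2 gives a d⁴ configuration for Cr²⁺.
In the high-spin limit (t2g^3 e_g^1) the orbital term is -0.6Δ₀ = -203 kJ/mol, with no excess pairing.
For low-spin the configuration is t2g^4 e_g^0: orbital energy -1.6 × 338 = -541 kJ/mol, and 1 additional pair relative to high-spin adds 274 kJ/mol, giving -267 kJ/mol.
The difference is -267 − (-203) = -64 kJ/mol, so low-spin lies lower.

-64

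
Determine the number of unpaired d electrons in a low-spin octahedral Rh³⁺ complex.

0

Rh is in group 9, so Rh³⁺ is d⁶ (9 − 3 = 6).
Configuration: t2g^6 e_g^0, giving 0 unpaired electrons.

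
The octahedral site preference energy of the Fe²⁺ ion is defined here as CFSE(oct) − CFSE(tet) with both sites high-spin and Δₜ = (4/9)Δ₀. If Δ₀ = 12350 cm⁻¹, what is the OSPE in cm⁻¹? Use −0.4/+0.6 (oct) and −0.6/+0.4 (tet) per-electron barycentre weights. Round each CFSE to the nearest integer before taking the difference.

-1647

Fe is in group 8, so Fe²⁺ is d⁶ (8 − 2 = 6).
In an octahedral site d⁶ (HS) is t₂g⁴ eg², giving CFSE(oct) = -0.4Δ₀ = -4940 cm⁻¹.
Tetrahedral: e³ t₂³, CFSE = 3(−0.6) + 3(+0.4) = -0.6Δₜ = -0.6 × (4/9) × 12350 = -3293 cm⁻¹.
OSPE = CFSE(oct) − CFSE(tet) = -4940 − (-3293) = -1647 cm⁻¹.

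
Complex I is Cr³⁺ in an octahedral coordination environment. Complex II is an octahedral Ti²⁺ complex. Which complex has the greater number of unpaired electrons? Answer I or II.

I

I: Group 6 minus oxidation state +3 gives a d³ configuration for Cr³⁺; t2g^3 e_g^0 → 3 unpaired.
II: Group 4 minus oxidation state +2 gives a d² configuration for Ti²⁺; For octahedral d² the high- and low-spin configurations coincide; t₂g² eg⁰ → 2 unpaired.
So I has more unpaired electrons.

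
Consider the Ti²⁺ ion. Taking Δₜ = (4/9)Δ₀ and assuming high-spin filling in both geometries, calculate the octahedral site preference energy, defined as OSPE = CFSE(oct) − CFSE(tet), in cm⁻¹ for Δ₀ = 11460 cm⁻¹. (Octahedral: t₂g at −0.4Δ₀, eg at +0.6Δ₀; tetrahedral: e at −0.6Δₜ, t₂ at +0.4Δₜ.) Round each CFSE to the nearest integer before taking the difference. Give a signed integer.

Ti is in group 4, so Ti²⁺ is d² (4 − 2 = 2).
Octahedral (high-spin): t₂g² eg⁰, CFSE = 2(−0.4) + 0(+0.6) = -0.8Δ₀ = -0.8 × 11460 = -9168 cm⁻¹.
In a tetrahedral site the filling is e² t₂⁰: CFSE(tet) = -1.2Δₜ = -1.2 × (4/9)(11460) = -6112 cm⁻¹.
Subtracting, OSPE = -9168 − (-6112) = -3056 cm⁻¹.

-3056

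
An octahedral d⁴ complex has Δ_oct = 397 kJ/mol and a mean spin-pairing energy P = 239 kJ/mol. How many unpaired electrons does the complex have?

2

Δ_oct > P, so pairing is preferred: the ground state is low-spin.
Configuration: t₂g⁴ eg⁰.
Unpaired electrons: 2.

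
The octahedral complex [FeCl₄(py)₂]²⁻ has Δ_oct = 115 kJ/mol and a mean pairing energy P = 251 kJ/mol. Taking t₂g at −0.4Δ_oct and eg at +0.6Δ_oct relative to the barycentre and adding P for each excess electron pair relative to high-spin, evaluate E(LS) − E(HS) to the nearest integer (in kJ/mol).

Ligand charges: 4×(-1) from Cl⁻ and 2×(+0) from py sum to -4; with overall charge -2, Fe is +2.
Fe is in group 8, so Fe²⁺ is d⁶ (8 − 2 = 6).
High-spin: t₂g⁴ eg², CFSE = -0.4Δ_oct = -46 kJ/mol.
Low-spin t₂g⁶ eg⁰ gives -2.4Δ_oct = -276 kJ/mol, but forming 2 extra pairs costs 2P = 502 kJ/mol, so E(LS) = -276 + 502 = 226 kJ/mol.
Thus E(LS) − E(HS) = 272 kJ/mol.

272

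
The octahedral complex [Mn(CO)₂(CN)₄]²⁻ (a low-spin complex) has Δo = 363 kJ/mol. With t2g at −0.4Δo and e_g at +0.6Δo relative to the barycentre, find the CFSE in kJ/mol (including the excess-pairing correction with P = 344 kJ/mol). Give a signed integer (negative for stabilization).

-38

Ligand charges: 2×(+0) from CO and 4×(-1) from CN⁻ sum to -4; with overall charge -2, Mn is +2.
Group 7 minus oxidation state +2 gives a d⁵ configuration for Mn²⁺.
The d⁵ electrons fill as t2g^5 e_g^0.
The orbital stabilization is -2.0Δo = -2.0 × 363 = -726 kJ/mol.
High-spin d⁵ would be t2g^3 e_g^2 with 0 pairs; low-spin has 2, so 2 excess pairs cost +2P = +688 kJ/mol.
Net CFSE = -726 + 688 = -38 kJ/mol.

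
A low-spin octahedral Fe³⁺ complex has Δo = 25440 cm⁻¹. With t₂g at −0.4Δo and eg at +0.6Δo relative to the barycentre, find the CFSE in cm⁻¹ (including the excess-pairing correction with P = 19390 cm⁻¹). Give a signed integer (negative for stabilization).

Fe is in group 8, so Fe³⁺ is d⁵ (8 − 3 = 5).
Electron filling gives t₂g⁵ eg⁰.
The orbital stabilization is -2.0Δo = -2.0 × 25440 = -50880 cm⁻¹.
Relative to high-spin t₂g³ eg² (0 paired), the low-spin configuration has 2 additional pairs, contributing +2 × 19390 = +38780 cm⁻¹.
Overall CFSE = -50880 + 38780 = -12100 cm⁻¹.

-12100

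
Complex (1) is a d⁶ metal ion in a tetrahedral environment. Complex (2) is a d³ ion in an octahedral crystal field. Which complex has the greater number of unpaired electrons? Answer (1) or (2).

(1)

(1): Tetrahedral splitting is small, so the complex is high-spin; e³ t₂³ → 4 unpaired.
(2): t₂g³ eg⁰ → 3 unpaired.
So (1) has more unpaired electrons.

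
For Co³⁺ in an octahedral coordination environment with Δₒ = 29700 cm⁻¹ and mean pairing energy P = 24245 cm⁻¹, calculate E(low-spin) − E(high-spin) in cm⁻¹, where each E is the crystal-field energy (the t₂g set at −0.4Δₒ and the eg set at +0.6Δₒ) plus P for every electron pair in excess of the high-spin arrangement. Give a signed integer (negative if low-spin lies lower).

-10910

Co sits in group 9; removing 3 electrons leaves Co³⁺ with 9 − 3 = 6 d electrons.
High-spin d⁶ fills as t₂g⁴ eg² with CFSE 4(−0.4) + 2(+0.6) = -0.4Δₒ = -11880 cm⁻¹.
Low-spin: t₂g⁶ eg⁰, orbital CFSE = -2.4Δₒ = -71280 cm⁻¹; plus 2 excess pairs × P = +48490 cm⁻¹; total -22790 cm⁻¹.
Thus E(LS) − E(HS) = -10910 cm⁻¹.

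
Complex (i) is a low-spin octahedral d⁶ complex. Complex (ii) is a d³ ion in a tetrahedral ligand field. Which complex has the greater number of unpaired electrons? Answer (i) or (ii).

(i): t₂g⁶ eg⁰ → 0 unpaired.
(ii): Tetrahedral fields are weak (Δₜ ≈ 4/9 Δₒ), so electrons fill high-spin; e² t₂¹ → 3 unpaired.
So (ii) has more unpaired electrons.

(ii)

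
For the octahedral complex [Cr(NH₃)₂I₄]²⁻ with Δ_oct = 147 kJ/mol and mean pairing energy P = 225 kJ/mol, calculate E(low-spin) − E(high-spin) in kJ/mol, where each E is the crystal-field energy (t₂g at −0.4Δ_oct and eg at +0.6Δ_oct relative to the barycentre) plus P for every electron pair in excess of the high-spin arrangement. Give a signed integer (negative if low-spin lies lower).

78

Ligand charges: 2×(+0) from NH₃ and 4×(-1) from I⁻ sum to -4; with overall charge -2, Cr is +2.
Cr is in group 6, so Cr²⁺ is d⁴ (6 − 2 = 4).
High-spin: t₂g³ eg¹, CFSE = -0.6Δ_oct = -88 kJ/mol.
Low-spin t₂g⁴ eg⁰ gives -1.6Δ_oct = -235 kJ/mol, but forming 1 extra pair costs 1P = 225 kJ/mol, so E(LS) = -235 + 225 = -10 kJ/mol.
The difference is -10 − (-88) = 78 kJ/mol, so high-spin lies lower.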